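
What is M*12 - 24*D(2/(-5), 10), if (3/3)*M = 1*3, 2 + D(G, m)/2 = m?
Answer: -348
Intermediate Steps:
D(G, m) = -4 + 2*m
M = 3 (M = 1*3 = 3)
M*12 - 24*D(2/(-5), 10) = 3*12 - 24*(-4 + 2*10) = 36 - 24*(-4 + 20) = 36 - 24*16 = 36 - 384 = -348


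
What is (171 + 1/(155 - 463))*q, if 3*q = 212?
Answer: 2791351/231 ≈ 12084.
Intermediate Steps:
q = 212/3 (q = (1/3)*212 = 212/3 ≈ 70.667)
(171 + 1/(155 - 463))*q = (171 + 1/(155 - 463))*(212/3) = (171 + 1/(-308))*(212/3) = (171 - 1/308)*(212/3) = (52667/308)*(212/3) = 2791351/231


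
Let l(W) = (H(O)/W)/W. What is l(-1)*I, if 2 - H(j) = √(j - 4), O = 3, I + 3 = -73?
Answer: -152 + 76*I ≈ -152.0 + 76.0*I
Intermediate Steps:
I = -76 (I = -3 - 73 = -76)
H(j) = 2 - √(-4 + j) (H(j) = 2 - √(j - 4) = 2 - √(-4 + j))
l(W) = (2 - I)/W² (l(W) = ((2 - √(-4 + 3))/W)/W = ((2 - √(-1))/W)/W = ((2 - I)/W)/W = (2 - I)/W²)
l(-1)*I = ((2 - I)/(-1)²)*(-76) = (1*(2 - I))*(-76) = (2 - I)*(-76) = -152 + 76*I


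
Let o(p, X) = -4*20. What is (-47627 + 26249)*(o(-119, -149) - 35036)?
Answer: 750709848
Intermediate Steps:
o(p, X) = -80
(-47627 + 26249)*(o(-119, -149) - 35036) = (-47627 + 26249)*(-80 - 35036) = -21378*(-35116) = 750709848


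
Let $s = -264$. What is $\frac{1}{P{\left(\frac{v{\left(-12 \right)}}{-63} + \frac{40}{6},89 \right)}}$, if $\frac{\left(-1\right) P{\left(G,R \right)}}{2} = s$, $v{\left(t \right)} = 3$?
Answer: $\frac{1}{528} \approx 0.0018939$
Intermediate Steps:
$P{\left(G,R \right)} = 528$ ($P{\left(G,R \right)} = \left(-2\right) \left(-264\right) = 528$)
$\frac{1}{P{\left(\frac{v{\left(-12 \right)}}{-63} + \frac{40}{6},89 \right)}} = \frac{1}{528}$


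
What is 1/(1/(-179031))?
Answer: -179031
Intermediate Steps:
1/(1/(-179031)) = 1/(-1/179031) = -179031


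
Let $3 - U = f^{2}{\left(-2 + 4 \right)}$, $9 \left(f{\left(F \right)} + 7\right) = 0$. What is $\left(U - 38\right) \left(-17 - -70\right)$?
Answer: $-4452$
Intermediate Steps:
$f{\left(F \right)} = -7$ ($f{\left(F \right)} = -7 + \frac{1}{9} \cdot 0 = -7 + 0 = -7$)
$U = -46$ ($U = 3 - \left(-7\right)^{2} = 3 - 49 = -46$)
$\left(U - 38\right) \left(-17 - -70\right) = \left(-46 - 38\right) \left(-17 - -70\right) = - 84 \left(-17 + 70\right) = \left(-84\right) 53 = -4452$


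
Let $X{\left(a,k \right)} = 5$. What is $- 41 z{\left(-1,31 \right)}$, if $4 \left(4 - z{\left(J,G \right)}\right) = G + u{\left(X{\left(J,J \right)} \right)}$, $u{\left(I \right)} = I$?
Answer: $205$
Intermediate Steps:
$z{\left(J,G \right)} = \frac{11}{4} - \frac{G}{4}$ ($z{\left(J,G \right)} = 4 - \frac{G + 5}{4} = 4 - \frac{5 + G}{4} = 4 - \left(\frac{5}{4} + \frac{G}{4}\right) = \frac{11}{4} - \frac{G}{4}$)
$- 41 z{\left(-1,31 \right)} = - 41 \left(\frac{11}{4} - \frac{31}{4}\right) = \left(-41\right) \left(-5\right) = 205$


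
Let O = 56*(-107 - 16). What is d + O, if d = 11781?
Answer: 4893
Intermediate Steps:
O = -6888 (O = 56*(-123) = -6888)
d + O = 11781 - 6888 = 4893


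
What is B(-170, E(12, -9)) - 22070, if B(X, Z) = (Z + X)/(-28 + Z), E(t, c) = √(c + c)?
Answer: -8847681/401 + 213*I*√2/401 ≈ -22064.0 + 0.75119*I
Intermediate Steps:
E(t, c) = √2*√c (E(t, c) = √(2*c) = √2*√c)
B(X, Z) = (X + Z)/(-28 + Z)
B(-170, E(12, -9)) - 22070 = (-170 + √2*√(-9))/(-28 + √2*√(-9)) - 22070 = (-170 + √2*(3*I))/(-28 + √2*(3*I)) - 22070 = (-170 + 3*I*√2)/(-28 + 3*I*√2) - 22070 = -22070 + (-170 + 3*I*√2)/(-28 + 3*I*√2)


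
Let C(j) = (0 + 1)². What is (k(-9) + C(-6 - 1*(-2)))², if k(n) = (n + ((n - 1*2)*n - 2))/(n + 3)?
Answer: 1681/9 ≈ 186.78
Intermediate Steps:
k(n) = (-2 + n + n*(-2 + n))/(3 + n) (k(n) = (n + ((n - 2)*n - 2))/(3 + n) = (n + ((-2 + n)*n - 2))/(3 + n) = (n + (n*(-2 + n) - 2))/(3 + n) = (n + (-2 + n*(-2 + n)))/(3 + n) = (-2 + n + n*(-2 + n))/(3 + n))
C(j) = 1 (C(j) = 1² = 1)
(k(-9) + C(-6 - 1*(-2)))² = ((-2 + (-9)² - 1*(-9))/(3 - 9) + 1)² = ((-2 + 81 + 9)/(-6) + 1)² = (-⅙*88 + 1)² = (-44/3 + 1)² = (-41/3)² = 1681/9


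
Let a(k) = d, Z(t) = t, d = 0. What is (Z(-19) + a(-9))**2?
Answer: 361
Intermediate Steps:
a(k) = 0
(Z(-19) + a(-9))**2 = (-19 + 0)**2 = (-19)**2 = 361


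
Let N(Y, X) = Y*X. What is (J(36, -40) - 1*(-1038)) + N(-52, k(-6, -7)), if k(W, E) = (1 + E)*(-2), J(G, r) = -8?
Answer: 406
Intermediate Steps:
k(W, E) = -2 - 2*E
N(Y, X) = X*Y
(J(36, -40) - 1*(-1038)) + N(-52, k(-6, -7)) = (-8 - 1*(-1038)) + (-2 - 2*(-7))*(-52) = (-8 + 1038) + (-2 + 14)*(-52) = 1030 + 12*(-52) = 1030 - 624 = 406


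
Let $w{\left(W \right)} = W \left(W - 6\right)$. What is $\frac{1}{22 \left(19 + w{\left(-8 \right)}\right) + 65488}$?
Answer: $\frac{1}{68370} \approx 1.4626 \cdot 10^{-5}$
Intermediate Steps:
$w{\left(W \right)} = W \left(-6 + W\right)$
$\frac{1}{22 \left(19 + w{\left(-8 \right)}\right) + 65488} = \frac{1}{22 \left(19 - 8 \left(-6 - 8\right)\right) + 65488} = \frac{1}{22 \left(19 - -112\right) + 65488} = \frac{1}{22 \left(19 + 112\right) + 65488} = \frac{1}{22 \cdot 131 + 65488} = \frac{1}{2882 + 65488} = \frac{1}{68370}$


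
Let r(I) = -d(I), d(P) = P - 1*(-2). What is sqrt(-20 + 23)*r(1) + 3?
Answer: 3 - 3*sqrt(3) ≈ -2.1962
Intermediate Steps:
d(P) = 2 + P (d(P) = P + 2 = 2 + P)
r(I) = -2 - I (r(I) = -(2 + I) = -2 - I)
sqrt(-20 + 23)*r(1) + 3 = sqrt(-20 + 23)*(-2 - 1*1) + 3 = sqrt(3)*(-2 - 1) + 3 = sqrt(3)*(-3) + 3 = -3*sqrt(3) + 3 = 3 - 3*sqrt(3)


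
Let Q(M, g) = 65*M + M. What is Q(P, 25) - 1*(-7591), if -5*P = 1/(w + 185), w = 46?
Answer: 265683/35 ≈ 7590.9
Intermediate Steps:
P = -1/1155 (P = -1/(5*(46 + 185)) = -⅕/231 = -⅕*1/231 = -1/1155 ≈ -0.00086580)
Q(M, g) = 66*M
Q(P, 25) - 1*(-7591) = 66*(-1/1155) - 1*(-7591) = -2/35 + 7591 = 265683/35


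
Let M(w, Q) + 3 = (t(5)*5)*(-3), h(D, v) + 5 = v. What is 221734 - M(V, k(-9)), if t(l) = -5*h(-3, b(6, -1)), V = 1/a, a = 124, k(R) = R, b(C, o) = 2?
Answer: 221962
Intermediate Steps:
h(D, v) = -5 + v
V = 1/124 ≈ 0.0080645
t(l) = 15 (t(l) = -5*(-5 + 2) = -5*(-3) = 15)
M(w, Q) = -228 (M(w, Q) = -3 + (15*5)*(-3) = -3 + 75*(-3) = -3 - 225 = -228)
221734 - M(V, k(-9)) = 221734 - 1*(-228) = 221734 + 228 = 221962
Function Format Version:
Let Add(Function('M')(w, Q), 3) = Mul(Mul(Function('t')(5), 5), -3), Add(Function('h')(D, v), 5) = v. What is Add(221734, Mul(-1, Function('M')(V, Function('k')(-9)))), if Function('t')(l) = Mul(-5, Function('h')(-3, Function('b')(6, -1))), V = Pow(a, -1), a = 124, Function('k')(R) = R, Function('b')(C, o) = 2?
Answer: 221962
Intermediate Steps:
Function('h')(D, v) = Add(-5, v)
V = Rational(1, 124) (V = Pow(124, -1) = Rational(1, 124) ≈ 0.0080645)
Function('t')(l) = 15 (Function('t')(l) = Mul(-5, Add(-5, 2)) = Mul(-5, -3) = 15)
Function('M')(w, Q) = -228 (Function('M')(w, Q) = Add(-3, Mul(Mul(15, 5), -3)) = Add(-3, Mul(75, -3)) = Add(-3, -225) = -228)
Add(221734, Mul(-1, Function('M')(V, Function('k')(-9)))) = Add(221734, Mul(-1, -228)) = Add(221734, 228) = 221962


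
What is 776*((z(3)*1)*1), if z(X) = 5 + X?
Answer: 6208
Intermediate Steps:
776*((z(3)*1)*1) = 776*(((5 + 3)*1)*1) = 776*((8*1)*1) = 776*(8*1) = 776*8 = 6208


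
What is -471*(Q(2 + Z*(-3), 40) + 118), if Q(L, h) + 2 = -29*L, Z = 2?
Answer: -109272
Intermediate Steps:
Q(L, h) = -2 - 29*L
-471*(Q(2 + Z*(-3), 40) + 118) = -471*((-2 - 29*(2 + 2*(-3))) + 118) = -471*((-2 - 29*(2 - 6)) + 118) = -471*((-2 - 29*(-4)) + 118) = -471*((-2 + 116) + 118) = -471*(114 + 118) = -471*232 = -109272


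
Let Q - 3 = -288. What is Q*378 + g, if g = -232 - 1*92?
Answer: -108054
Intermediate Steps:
Q = -285 (Q = 3 - 288 = -285)
g = -324 (g = -232 - 92 = -324)
Q*378 + g = -285*378 - 324 = -107730 - 324 = -108054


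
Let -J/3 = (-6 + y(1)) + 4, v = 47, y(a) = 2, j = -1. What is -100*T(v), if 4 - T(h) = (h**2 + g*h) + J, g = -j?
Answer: 225200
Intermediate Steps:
J = 0 (J = -3*((-6 + 2) + 4) = -3*(-4 + 4) = -3*0 = 0)
g = 1 (g = -1*(-1) = 1)
T(h) = 4 - h - h**2 (T(h) = 4 - ((h**2 + 1*h) + 0) = 4 - ((h**2 + h) + 0) = 4 - ((h + h**2) + 0) = 4 - (h + h**2) = 4 + (-h - h**2) = 4 - h - h**2)
-100*T(v) = -100*(4 - 1*47 - 1*47**2) = -100*(4 - 47 - 1*2209) = -100*(4 - 47 - 2209) = -100*(-2252) = 225200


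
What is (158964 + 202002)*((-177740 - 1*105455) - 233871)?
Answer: -186643245756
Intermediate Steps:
(158964 + 202002)*((-177740 - 1*105455) - 233871) = 360966*((-177740 - 105455) - 233871) = 360966*(-283195 - 233871) = 360966*(-517066) = -186643245756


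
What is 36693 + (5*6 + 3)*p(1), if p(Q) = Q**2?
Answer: 36726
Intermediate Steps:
36693 + (5*6 + 3)*p(1) = 36693 + (5*6 + 3)*1**2 = 36693 + (30 + 3)*1 = 36693 + 33*1 = 36693 + 33 = 36726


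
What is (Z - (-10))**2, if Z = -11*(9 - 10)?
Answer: 441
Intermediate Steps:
Z = 11 (Z = -11*(-1) = 11)
(Z - (-10))**2 = (11 - (-10))**2 = (11 - 1*(-10))**2 = (11 + 10)**2 = 21**2 = 441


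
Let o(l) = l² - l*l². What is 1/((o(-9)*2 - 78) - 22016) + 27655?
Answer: 566208469/20474 ≈ 27655.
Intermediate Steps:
o(l) = l² - l³
1/((o(-9)*2 - 78) - 22016) + 27655 = 1/((((-9)²*(1 - 1*(-9)))*2 - 78) - 22016) + 27655 = 1/(((81*(1 + 9))*2 - 78) - 22016) + 27655 = 1/(((81*10)*2 - 78) - 22016) + 27655 = 1/((810*2 - 78) - 22016) + 27655 = 1/((1620 - 78) - 22016) + 27655 = 1/(1542 - 22016) + 27655 = 1/(-20474) + 27655 = -1/20474 + 27655 = 566208469/20474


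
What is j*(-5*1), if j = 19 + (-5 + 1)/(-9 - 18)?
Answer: -2585/27 ≈ -95.741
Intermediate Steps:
j = 517/27 (j = 19 - 4/(-27) = 19 - 4*(-1/27) = 19 + 4/27 = 517/27 ≈ 19.148)
j*(-5*1) = 517*(-5*1)/27 = (517/27)*(-5) = -2585/27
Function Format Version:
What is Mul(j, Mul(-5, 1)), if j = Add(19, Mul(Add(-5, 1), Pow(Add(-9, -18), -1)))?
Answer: Rational(-2585, 27) ≈ -95.741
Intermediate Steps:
j = Rational(517, 27) (j = Add(19, Mul(-4, Pow(-27, -1))) = Add(19, Mul(-4, Rational(-1, 27))) = Add(19, Rational(4, 27)) = Rational(517, 27) ≈ 19.148)
Mul(j, Mul(-5, 1)) = Mul(Rational(517, 27), Mul(-5, 1)) = Mul(Rational(517, 27), -5) = Rational(-2585, 27)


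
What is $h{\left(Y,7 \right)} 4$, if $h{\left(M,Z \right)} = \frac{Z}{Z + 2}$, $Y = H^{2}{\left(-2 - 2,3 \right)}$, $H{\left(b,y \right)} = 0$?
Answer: $\frac{28}{9} \approx 3.1111$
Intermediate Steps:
$Y = 0$ ($Y = 0^{2} = 0$)
$h{\left(M,Z \right)} = \frac{Z}{2 + Z}$
$h{\left(Y,7 \right)} 4 = \frac{7}{2 + 7} \cdot 4 = \frac{7}{9} \cdot 4 = \frac{28}{9}$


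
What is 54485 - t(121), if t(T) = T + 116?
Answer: 54248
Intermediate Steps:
t(T) = 116 + T
54485 - t(121) = 54485 - (116 + 121) = 54485 - 1*237 = 54485 - 237 = 54248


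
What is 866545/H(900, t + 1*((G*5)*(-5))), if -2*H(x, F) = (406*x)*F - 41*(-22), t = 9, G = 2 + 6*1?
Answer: 866545/34895249 ≈ 0.024833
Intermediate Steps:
G = 8 (G = 2 + 6 = 8)
H(x, F) = -451 - 203*F*x (H(x, F) = -((406*x)*F - 41*(-22))/2 = -(406*F*x + 902)/2 = -(902 + 406*F*x)/2 = -451 - 203*F*x)
866545/H(900, t + 1*((G*5)*(-5))) = 866545/(-451 - 203*(9 + 1*((8*5)*(-5)))*900) = 866545/(-451 - 203*(9 + 1*(40*(-5)))*900) = 866545/(-451 - 203*(9 + 1*(-200))*900) = 866545/(-451 - 203*(9 - 200)*900) = 866545/(-451 - 203*(-191)*900) = 866545/(-451 + 34895700) = 866545/34895249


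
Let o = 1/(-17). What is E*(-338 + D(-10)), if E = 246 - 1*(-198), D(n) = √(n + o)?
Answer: -150072 + 1332*I*√323/17 ≈ -1.5007e+5 + 1408.2*I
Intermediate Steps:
o = -1/17 ≈ -0.058824
D(n) = √(-1/17 + n) (D(n) = √(n - 1/17) = √(-1/17 + n))
E = 444 (E = 246 + 198 = 444)
E*(-338 + D(-10)) = 444*(-338 + √(-17 + 289*(-10))/17) = 444*(-338 + √(-17 - 2890)/17) = 444*(-338 + √(-2907)/17) = 444*(-338 + (3*I*√323)/17) = 444*(-338 + 3*I*√323/17) = -150072 + 1332*I*√323/17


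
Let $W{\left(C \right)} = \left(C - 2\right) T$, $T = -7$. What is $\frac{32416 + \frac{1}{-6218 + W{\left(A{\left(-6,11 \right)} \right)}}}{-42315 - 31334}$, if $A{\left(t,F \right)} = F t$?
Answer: $- \frac{186132671}{422892558} \approx -0.44014$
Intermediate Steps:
$W{\left(C \right)} = 14 - 7 C$ ($W{\left(C \right)} = \left(C - 2\right) \left(-7\right) = \left(-2 + C\right) \left(-7\right) = 14 - 7 C$)
$\frac{32416 + \frac{1}{-6218 + W{\left(A{\left(-6,11 \right)} \right)}}}{-42315 - 31334} = \frac{32416 + \frac{1}{-6218 - \left(-14 + 7 \cdot 11 \left(-6\right)\right)}}{-42315 - 31334} = \frac{32416 + \frac{1}{-6218 + \left(14 - -462\right)}}{-73649} = \left(32416 + \frac{1}{-6218 + \left(14 + 462\right)}\right) \left(- \frac{1}{73649}\right) = \left(32416 + \frac{1}{-6218 + 476}\right) \left(- \frac{1}{73649}\right) = \left(32416 + \frac{1}{-5742}\right) \left(- \frac{1}{73649}\right) = \left(32416 - \frac{1}{5742}\right) \left(- \frac{1}{73649}\right) = \frac{186132671}{5742} \left(- \frac{1}{73649}\right) = - \frac{186132671}{422892558}$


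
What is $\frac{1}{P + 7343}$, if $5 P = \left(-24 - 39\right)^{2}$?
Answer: $\frac{5}{40684} \approx 0.0001229$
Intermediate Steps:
$P = \frac{3969}{5}$ ($P = \frac{\left(-24 - 39\right)^{2}}{5} = \frac{\left(-63\right)^{2}}{5} = \frac{1}{5} \cdot 3969 = \frac{3969}{5} \approx 793.8$)
$\frac{1}{P + 7343} = \frac{1}{\frac{3969}{5} + 7343} = \frac{1}{\frac{40684}{5}} = \frac{5}{40684}$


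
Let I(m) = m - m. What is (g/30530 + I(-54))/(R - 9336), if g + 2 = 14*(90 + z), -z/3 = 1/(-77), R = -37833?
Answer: -6922/7920382635 ≈ -8.7395e-7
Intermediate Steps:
I(m) = 0
z = 3/77 (z = -3/(-77) = -3*(-1/77) = 3/77 ≈ 0.038961)
g = 13844/11 (g = -2 + 14*(90 + 3/77) = -2 + 14*(6933/77) = -2 + 13866/11 = 13844/11 ≈ 1258.5)
(g/30530 + I(-54))/(R - 9336) = ((13844/11)/30530 + 0)/(-37833 - 9336) = ((13844/11)*(1/30530) + 0)/(-47169) = (6922/167915 + 0)*(-1/47169) = (6922/167915)*(-1/47169) = -6922/7920382635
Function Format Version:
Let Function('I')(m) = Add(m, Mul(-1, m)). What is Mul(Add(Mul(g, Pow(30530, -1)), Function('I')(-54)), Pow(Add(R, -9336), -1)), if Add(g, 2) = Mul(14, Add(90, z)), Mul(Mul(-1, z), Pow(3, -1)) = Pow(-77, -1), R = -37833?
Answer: Rational(-6922, 7920382635) ≈ -8.7395e-7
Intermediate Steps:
Function('I')(m) = 0
z = Rational(3, 77) (z = Mul(-3, Pow(-77, -1)) = Mul(-3, Rational(-1, 77)) = Rational(3, 77) ≈ 0.038961)
g = Rational(13844, 11) (g = Add(-2, Mul(14, Add(90, Rational(3, 77)))) = Add(-2, Mul(14, Rational(6933, 77))) = Add(-2, Rational(13866, 11)) = Rational(13844, 11) ≈ 1258.5)
Mul(Add(Mul(g, Pow(30530, -1)), Function('I')(-54)), Pow(Add(R, -9336), -1)) = Mul(Add(Mul(Rational(13844, 11), Pow(30530, -1)), 0), Pow(Add(-37833, -9336), -1)) = Mul(Add(Mul(Rational(13844, 11), Rational(1, 30530)), 0), Pow(-47169, -1)) = Mul(Add(Rational(6922, 167915), 0), Rational(-1, 47169)) = Mul(Rational(6922, 167915), Rational(-1, 47169)) = Rational(-6922, 7920382635)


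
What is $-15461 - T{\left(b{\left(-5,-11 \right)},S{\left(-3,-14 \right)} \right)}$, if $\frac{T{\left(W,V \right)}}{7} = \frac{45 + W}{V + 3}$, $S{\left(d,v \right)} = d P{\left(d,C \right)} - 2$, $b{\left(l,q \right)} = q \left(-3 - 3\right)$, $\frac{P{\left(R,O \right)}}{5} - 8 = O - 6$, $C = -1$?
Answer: $- \frac{30811}{2} \approx -15406.0$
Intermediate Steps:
$P{\left(R,O \right)} = 10 + 5 O$ ($P{\left(R,O \right)} = 40 + 5 \left(O - 6\right) = 40 + 5 \left(-6 + O\right) = 40 + \left(-30 + 5 O\right) = 10 + 5 O$)
$b{\left(l,q \right)} = - 6 q$ ($b{\left(l,q \right)} = q \left(-6\right) = - 6 q$)
$S{\left(d,v \right)} = -2 + 5 d$ ($S{\left(d,v \right)} = d \left(10 + 5 \left(-1\right)\right) - 2 = d \left(10 - 5\right) - 2 = d 5 - 2 = 5 d - 2 = -2 + 5 d$)
$T{\left(W,V \right)} = \frac{7 \left(45 + W\right)}{3 + V}$ ($T{\left(W,V \right)} = 7 \frac{45 + W}{V + 3} = 7 \frac{45 + W}{3 + V} = \frac{7 \left(45 + W\right)}{3 + V}$)
$-15461 - T{\left(b{\left(-5,-11 \right)},S{\left(-3,-14 \right)} \right)} = -15461 - \frac{7 \left(45 - -66\right)}{3 + \left(-2 + 5 \left(-3\right)\right)} = -15461 - \frac{7 \left(45 + 66\right)}{3 - 17} = -15461 - 7 \frac{1}{3 - 17} \cdot 111 = -15461 - 7 \frac{1}{-14} \cdot 111 = -15461 - 7 \left(- \frac{1}{14}\right) 111 = -15461 - - \frac{111}{2} = -15461 + \frac{111}{2} = - \frac{30811}{2}$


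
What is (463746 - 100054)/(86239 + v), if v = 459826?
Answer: 11732/17615 ≈ 0.66602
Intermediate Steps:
(463746 - 100054)/(86239 + v) = (463746 - 100054)/(86239 + 459826) = 363692/546065 = 363692*(1/546065) = 11732/17615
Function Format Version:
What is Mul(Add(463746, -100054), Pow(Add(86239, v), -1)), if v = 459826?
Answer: Rational(11732, 17615) ≈ 0.66602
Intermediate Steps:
Mul(Add(463746, -100054), Pow(Add(86239, v), -1)) = Mul(Add(463746, -100054), Pow(Add(86239, 459826), -1)) = Mul(363692, Pow(546065, -1)) = Mul(363692, Rational(1, 546065)) = Rational(11732, 17615)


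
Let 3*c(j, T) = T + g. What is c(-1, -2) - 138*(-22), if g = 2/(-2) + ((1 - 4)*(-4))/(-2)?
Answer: 3033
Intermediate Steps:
g = -7 (g = 2*(-½) - 3*(-4)*(-½) = -1 + 12*(-½) = -1 - 6 = -7)
c(j, T) = -7/3 + T/3 (c(j, T) = (T - 7)/3 = (-7 + T)/3 = -7/3 + T/3)
c(-1, -2) - 138*(-22) = (-7/3 + (⅓)*(-2)) - 138*(-22) = (-7/3 - ⅔) + 3036 = -3 + 3036 = 3033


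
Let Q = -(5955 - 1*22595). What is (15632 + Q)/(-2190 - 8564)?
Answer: -16136/5377 ≈ -3.0009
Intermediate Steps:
Q = 16640 (Q = -(5955 - 22595) = -1*(-16640) = 16640)
(15632 + Q)/(-2190 - 8564) = (15632 + 16640)/(-2190 - 8564) = 32272/(-10754) = 32272*(-1/10754) = -16136/5377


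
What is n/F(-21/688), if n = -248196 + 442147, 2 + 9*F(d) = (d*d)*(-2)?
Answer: -413124939648/473785 ≈ -8.7197e+5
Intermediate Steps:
F(d) = -2/9 - 2*d**2/9 (F(d) = -2/9 + ((d*d)*(-2))/9 = -2/9 + (d**2*(-2))/9 = -2/9 + (-2*d**2)/9 = -2/9 - 2*d**2/9)
n = 193951
n/F(-21/688) = 193951/(-2/9 - 2*(-21/688)**2/9) = 193951/(-2/9 - 2/9*441/473344) = 193951/(-2/9 - 49/236672) = 193951/(-473785/2130048) = 193951*(-2130048/473785) = -413124939648/473785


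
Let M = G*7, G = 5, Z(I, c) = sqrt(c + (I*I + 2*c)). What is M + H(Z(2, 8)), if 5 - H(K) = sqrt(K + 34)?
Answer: 40 - sqrt(34 + 2*sqrt(7)) ≈ 33.732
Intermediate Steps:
Z(I, c) = sqrt(I**2 + 3*c) (Z(I, c) = sqrt(c + (I**2 + 2*c)) = sqrt(I**2 + 3*c))
H(K) = 5 - sqrt(34 + K) (H(K) = 5 - sqrt(K + 34) = 5 - sqrt(34 + K))
M = 35 (M = 5*7 = 35)
M + H(Z(2, 8)) = 35 + (5 - sqrt(34 + sqrt(2**2 + 3*8))) = 35 + (5 - sqrt(34 + sqrt(4 + 24))) = 35 + (5 - sqrt(34 + sqrt(28))) = 35 + (5 - sqrt(34 + 2*sqrt(7))) = 40 - sqrt(34 + 2*sqrt(7))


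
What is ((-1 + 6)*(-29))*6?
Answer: -870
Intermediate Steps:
((-1 + 6)*(-29))*6 = (5*(-29))*6 = -145*6 = -870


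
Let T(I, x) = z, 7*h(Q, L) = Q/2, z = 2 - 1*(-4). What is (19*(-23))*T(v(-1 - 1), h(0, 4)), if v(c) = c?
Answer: -2622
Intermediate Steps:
z = 6 (z = 2 + 4 = 6)
h(Q, L) = Q/14 (h(Q, L) = (Q/2)/7 = Q/14)
T(I, x) = 6
(19*(-23))*T(v(-1 - 1), h(0, 4)) = (19*(-23))*6 = -437*6 = -2622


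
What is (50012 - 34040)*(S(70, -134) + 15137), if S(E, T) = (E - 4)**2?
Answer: 311342196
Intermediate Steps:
S(E, T) = (-4 + E)**2
(50012 - 34040)*(S(70, -134) + 15137) = (50012 - 34040)*((-4 + 70)**2 + 15137) = 15972*(66**2 + 15137) = 15972*(4356 + 15137) = 15972*19493 = 311342196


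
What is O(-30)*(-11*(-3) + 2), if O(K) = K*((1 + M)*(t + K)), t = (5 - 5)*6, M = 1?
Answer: 63000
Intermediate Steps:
t = 0 (t = 0*6 = 0)
O(K) = 2*K² (O(K) = K*((1 + 1)*(0 + K)) = K*(2*K) = 2*K²)
O(-30)*(-11*(-3) + 2) = (2*(-30)²)*(-11*(-3) + 2) = (2*900)*(33 + 2) = 1800*35 = 63000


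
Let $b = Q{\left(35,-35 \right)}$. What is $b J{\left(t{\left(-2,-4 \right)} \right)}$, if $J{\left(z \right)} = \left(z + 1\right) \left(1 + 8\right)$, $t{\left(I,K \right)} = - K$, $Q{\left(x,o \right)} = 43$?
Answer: $1935$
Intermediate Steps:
$b = 43$
$J{\left(z \right)} = 9 + 9 z$ ($J{\left(z \right)} = \left(1 + z\right) 9 = 9 + 9 z$)
$b J{\left(t{\left(-2,-4 \right)} \right)} = 43 \left(9 + 9 \left(\left(-1\right) \left(-4\right)\right)\right) = 43 \left(9 + 9 \cdot 4\right) = 43 \left(9 + 36\right) = 43 \cdot 45 = 1935$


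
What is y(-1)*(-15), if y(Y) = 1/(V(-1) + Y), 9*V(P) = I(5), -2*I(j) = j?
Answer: 270/23 ≈ 11.739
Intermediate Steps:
I(j) = -j/2
V(P) = -5/18 (V(P) = (-½*5)/9 = (⅑)*(-5/2) = -5/18)
y(Y) = 1/(-5/18 + Y)
y(-1)*(-15) = (18/(-5 + 18*(-1)))*(-15) = (18/(-5 - 18))*(-15) = (18/(-23))*(-15) = (18*(-1/23))*(-15) = -18/23*(-15) = 270/23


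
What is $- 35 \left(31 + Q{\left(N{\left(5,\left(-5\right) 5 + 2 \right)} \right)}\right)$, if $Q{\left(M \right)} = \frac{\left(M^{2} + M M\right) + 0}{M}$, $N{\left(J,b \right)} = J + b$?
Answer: $175$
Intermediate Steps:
$Q{\left(M \right)} = 2 M$ ($Q{\left(M \right)} = \frac{\left(M^{2} + M^{2}\right) + 0}{M} = \frac{2 M^{2} + 0}{M} = \frac{2 M^{2}}{M} = 2 M$)
$- 35 \left(31 + Q{\left(N{\left(5,\left(-5\right) 5 + 2 \right)} \right)}\right) = - 35 \left(31 + 2 \left(5 + \left(\left(-5\right) 5 + 2\right)\right)\right) = - 35 \left(31 + 2 \left(5 + \left(-25 + 2\right)\right)\right) = - 35 \left(31 + 2 \left(5 - 23\right)\right) = - 35 \left(31 + 2 \left(-18\right)\right) = - 35 \left(31 - 36\right) = \left(-35\right) \left(-5\right) = 175$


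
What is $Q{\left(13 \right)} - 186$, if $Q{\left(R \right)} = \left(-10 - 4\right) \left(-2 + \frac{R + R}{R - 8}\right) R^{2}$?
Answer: $- \frac{38786}{5} \approx -7757.2$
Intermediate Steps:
$Q{\left(R \right)} = R^{2} \left(28 - \frac{28 R}{-8 + R}\right)$ ($Q{\left(R \right)} = - 14 \left(-2 + \frac{2 R}{-8 + R}\right) R^{2} = \left(28 - \frac{28 R}{-8 + R}\right) R^{2} = R^{2} \left(28 - \frac{28 R}{-8 + R}\right)$)
$Q{\left(13 \right)} - 186 = - \frac{224 \cdot 13^{2}}{-8 + 13} - 186 = \left(-224\right) 169 \cdot \frac{1}{5} - 186 = - \frac{37856}{5} - 186 = - \frac{38786}{5}$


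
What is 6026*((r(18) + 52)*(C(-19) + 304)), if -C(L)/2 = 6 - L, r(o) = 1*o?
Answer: 107142280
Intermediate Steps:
r(o) = o
C(L) = -12 + 2*L (C(L) = -2*(6 - L) = -12 + 2*L)
6026*((r(18) + 52)*(C(-19) + 304)) = 6026*((18 + 52)*((-12 + 2*(-19)) + 304)) = 6026*(70*((-12 - 38) + 304)) = 6026*(70*(-50 + 304)) = 6026*(70*254) = 6026*17780 = 107142280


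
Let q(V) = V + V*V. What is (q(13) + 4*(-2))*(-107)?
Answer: -18618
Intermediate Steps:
q(V) = V + V²
(q(13) + 4*(-2))*(-107) = (13*(1 + 13) + 4*(-2))*(-107) = (13*14 - 8)*(-107) = (182 - 8)*(-107) = 174*(-107) = -18618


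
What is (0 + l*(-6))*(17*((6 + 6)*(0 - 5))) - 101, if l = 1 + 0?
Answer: 6019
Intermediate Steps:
l = 1
(0 + l*(-6))*(17*((6 + 6)*(0 - 5))) - 101 = (0 + 1*(-6))*(17*((6 + 6)*(0 - 5))) - 101 = (0 - 6)*(17*(12*(-5))) - 101 = -102*(-60) - 101 = -6*(-1020) - 101 = 6120 - 101 = 6019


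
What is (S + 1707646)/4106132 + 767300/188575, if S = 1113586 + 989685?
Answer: 154771150275/30972553676 ≈ 4.9970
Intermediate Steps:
S = 2103271
(S + 1707646)/4106132 + 767300/188575 = (2103271 + 1707646)/4106132 + 767300/188575 = 3810917*(1/4106132) + 767300*(1/188575) = 3810917/4106132 + 30692/7543 = 154771150275/30972553676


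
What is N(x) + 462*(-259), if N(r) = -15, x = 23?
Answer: -119673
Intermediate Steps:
N(x) + 462*(-259) = -15 + 462*(-259) = -15 - 119658 = -119673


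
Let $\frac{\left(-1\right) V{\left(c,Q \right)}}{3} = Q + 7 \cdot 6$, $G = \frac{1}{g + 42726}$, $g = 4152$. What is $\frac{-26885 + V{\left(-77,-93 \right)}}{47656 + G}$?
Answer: $- \frac{1253142696}{2234017969} \approx -0.56094$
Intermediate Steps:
$G = \frac{1}{46878}$ ($G = \frac{1}{4152 + 42726} = \frac{1}{46878} \approx 2.1332 \cdot 10^{-5}$)
$V{\left(c,Q \right)} = -126 - 3 Q$ ($V{\left(c,Q \right)} = - 3 \left(Q + 7 \cdot 6\right) = - 3 \left(Q + 42\right) = - 3 \left(42 + Q\right) = -126 - 3 Q$)
$\frac{-26885 + V{\left(-77,-93 \right)}}{47656 + G} = \frac{-26885 - -153}{47656 + \frac{1}{46878}} = \frac{-26885 + \left(-126 + 279\right)}{\frac{2234017969}{46878}} = \left(-26885 + 153\right) \frac{46878}{2234017969} = \left(-26732\right) \frac{46878}{2234017969} = - \frac{1253142696}{2234017969}$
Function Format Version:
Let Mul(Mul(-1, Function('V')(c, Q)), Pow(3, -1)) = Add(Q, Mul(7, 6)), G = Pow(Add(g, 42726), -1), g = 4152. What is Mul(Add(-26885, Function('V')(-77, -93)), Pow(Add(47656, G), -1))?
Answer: Rational(-1253142696, 2234017969) ≈ -0.56094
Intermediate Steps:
G = Rational(1, 46878) (G = Pow(Add(4152, 42726), -1) = Pow(46878, -1) = Rational(1, 46878) ≈ 2.1332e-5)
Function('V')(c, Q) = Add(-126, Mul(-3, Q)) (Function('V')(c, Q) = Mul(-3, Add(Q, Mul(7, 6))) = Mul(-3, Add(Q, 42)) = Mul(-3, Add(42, Q)) = Add(-126, Mul(-3, Q)))
Mul(Add(-26885, Function('V')(-77, -93)), Pow(Add(47656, G), -1)) = Mul(Add(-26885, Add(-126, Mul(-3, -93))), Pow(Add(47656, Rational(1, 46878)), -1)) = Mul(Add(-26885, Add(-126, 279)), Pow(Rational(2234017969, 46878), -1)) = Mul(Add(-26885, 153), Rational(46878, 2234017969)) = Mul(-26732, Rational(46878, 2234017969)) = Rational(-1253142696, 2234017969)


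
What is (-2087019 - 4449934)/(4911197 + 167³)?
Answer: -6536953/9568660 ≈ -0.68316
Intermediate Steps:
(-2087019 - 4449934)/(4911197 + 167³) = -6536953/(4911197 + 4657463) = -6536953/9568660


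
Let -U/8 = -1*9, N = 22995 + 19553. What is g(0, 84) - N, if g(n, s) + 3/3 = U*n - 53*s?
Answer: -47001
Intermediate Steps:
N = 42548
U = 72 (U = -(-8)*9 = -8*(-9) = 72)
g(n, s) = -1 - 53*s + 72*n (g(n, s) = -1 + (72*n - 53*s) = -1 + (-53*s + 72*n) = -1 - 53*s + 72*n)
g(0, 84) - N = (-1 - 53*84 + 72*0) - 1*42548 = (-1 - 4452 + 0) - 42548 = -4453 - 42548 = -47001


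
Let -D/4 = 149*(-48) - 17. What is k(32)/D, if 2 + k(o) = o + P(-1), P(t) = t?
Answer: 29/28676 ≈ 0.0010113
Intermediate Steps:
D = 28676 (D = -4*(149*(-48) - 17) = -4*(-7152 - 17) = -4*(-7169) = 28676)
k(o) = -3 + o (k(o) = -2 + (o - 1) = -2 + (-1 + o) = -3 + o)
k(32)/D = (-3 + 32)/28676 = 29*(1/28676) = 29/28676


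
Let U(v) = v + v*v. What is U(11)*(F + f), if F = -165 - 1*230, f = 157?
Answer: -31416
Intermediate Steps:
U(v) = v + v**2
F = -395 (F = -165 - 230 = -395)
U(11)*(F + f) = (11*(1 + 11))*(-395 + 157) = (11*12)*(-238) = 132*(-238) = -31416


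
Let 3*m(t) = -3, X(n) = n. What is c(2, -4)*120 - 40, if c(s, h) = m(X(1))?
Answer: -160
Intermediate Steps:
m(t) = -1 (m(t) = (1/3)*(-3) = -1)
c(s, h) = -1
c(2, -4)*120 - 40 = -1*120 - 40 = -120 - 40 = -160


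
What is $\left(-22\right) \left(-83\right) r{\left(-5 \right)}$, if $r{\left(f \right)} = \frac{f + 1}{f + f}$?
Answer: $\frac{3652}{5} \approx 730.4$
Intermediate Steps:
$r{\left(f \right)} = \frac{1 + f}{2 f}$
$\left(-22\right) \left(-83\right) r{\left(-5 \right)} = \left(-22\right) \left(-83\right) \frac{1 - 5}{2 \left(-5\right)} = 1826 \cdot \frac{1}{2} \left(- \frac{1}{5}\right) \left(-4\right) = 1826 \cdot \frac{2}{5} = \frac{3652}{5}$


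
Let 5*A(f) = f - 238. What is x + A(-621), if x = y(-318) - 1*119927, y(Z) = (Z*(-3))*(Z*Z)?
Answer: 481760986/5 ≈ 9.6352e+7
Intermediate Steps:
A(f) = -238/5 + f/5 (A(f) = (f - 238)/5 = (-238 + f)/5 = -238/5 + f/5)
y(Z) = -3*Z³ (y(Z) = (-3*Z)*Z² = -3*Z³)
x = 96352369 (x = -3*(-318)³ - 1*119927 = -3*(-32157432) - 119927 = 96472296 - 119927 = 96352369)
x + A(-621) = 96352369 + (-238/5 + (⅕)*(-621)) = 96352369 + (-238/5 - 621/5) = 96352369 - 859/5 = 481760986/5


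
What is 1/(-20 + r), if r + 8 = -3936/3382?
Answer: -1691/49316 ≈ -0.034289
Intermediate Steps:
r = -15496/1691 (r = -8 - 3936/3382 = -8 - 3936*1/3382 = -8 - 1968/1691 = -15496/1691 ≈ -9.1638)
1/(-20 + r) = 1/(-20 - 15496/1691) = 1/(-49316/1691) = -1691/49316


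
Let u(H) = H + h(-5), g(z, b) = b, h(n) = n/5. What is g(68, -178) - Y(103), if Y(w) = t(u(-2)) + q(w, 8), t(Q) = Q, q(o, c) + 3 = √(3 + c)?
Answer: -172 - √11 ≈ -175.32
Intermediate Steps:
h(n) = n/5 (h(n) = n*(⅕) = n/5)
q(o, c) = -3 + √(3 + c)
u(H) = -1 + H (u(H) = H + (⅕)*(-5) = H - 1 = -1 + H)
Y(w) = -6 + √11 (Y(w) = (-1 - 2) + (-3 + √(3 + 8)) = -3 + (-3 + √11) = -6 + √11)
g(68, -178) - Y(103) = -178 - (-6 + √11) = -178 + (6 - √11) = -172 - √11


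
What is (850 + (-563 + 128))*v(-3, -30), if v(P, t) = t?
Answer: -12450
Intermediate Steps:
(850 + (-563 + 128))*v(-3, -30) = (850 + (-563 + 128))*(-30) = (850 - 435)*(-30) = 415*(-30) = -12450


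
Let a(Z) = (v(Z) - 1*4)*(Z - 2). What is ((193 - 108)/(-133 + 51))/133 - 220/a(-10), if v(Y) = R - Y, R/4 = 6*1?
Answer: 29609/49077 ≈ 0.60332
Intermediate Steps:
R = 24 (R = 4*(6*1) = 4*6 = 24)
v(Y) = 24 - Y
a(Z) = (-2 + Z)*(20 - Z) (a(Z) = ((24 - Z) - 1*4)*(Z - 2) = ((24 - Z) - 4)*(-2 + Z) = (20 - Z)*(-2 + Z) = (-2 + Z)*(20 - Z))
((193 - 108)/(-133 + 51))/133 - 220/a(-10) = ((193 - 108)/(-133 + 51))/133 - 220/(-40 - 1*(-10)**2 + 22*(-10)) = (85/(-82))*(1/133) - 220/(-40 - 1*100 - 220) = (85*(-1/82))*(1/133) - 220/(-40 - 100 - 220) = -85/82*1/133 - 220/(-360) = -85/10906 - 220*(-1/360) = -85/10906 + 11/18 = 29609/49077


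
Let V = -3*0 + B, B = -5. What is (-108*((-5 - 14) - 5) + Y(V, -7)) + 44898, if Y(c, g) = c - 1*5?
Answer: 47480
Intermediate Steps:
V = -5 (V = -3*0 - 5 = 0 - 5 = -5)
Y(c, g) = -5 + c (Y(c, g) = c - 5 = -5 + c)
(-108*((-5 - 14) - 5) + Y(V, -7)) + 44898 = (-108*((-5 - 14) - 5) + (-5 - 5)) + 44898 = (-108*(-19 - 5) - 10) + 44898 = (-108*(-24) - 10) + 44898 = (2592 - 10) + 44898 = 2582 + 44898 = 47480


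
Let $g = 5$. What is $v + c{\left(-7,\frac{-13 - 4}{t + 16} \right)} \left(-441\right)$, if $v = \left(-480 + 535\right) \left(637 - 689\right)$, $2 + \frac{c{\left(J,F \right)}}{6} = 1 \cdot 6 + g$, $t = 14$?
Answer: $-26674$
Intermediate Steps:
$c{\left(J,F \right)} = 54$ ($c{\left(J,F \right)} = -12 + 6 \left(1 \cdot 6 + 5\right) = -12 + 6 \left(6 + 5\right) = -12 + 6 \cdot 11 = -12 + 66 = 54$)
$v = -2860$ ($v = 55 \left(-52\right) = -2860$)
$v + c{\left(-7,\frac{-13 - 4}{t + 16} \right)} \left(-441\right) = -2860 + 54 \left(-441\right) = -2860 - 23814 = -26674$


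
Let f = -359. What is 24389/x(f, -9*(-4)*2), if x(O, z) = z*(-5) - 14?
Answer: -24389/374 ≈ -65.211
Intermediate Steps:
x(O, z) = -14 - 5*z (x(O, z) = -5*z - 14 = -14 - 5*z)
24389/x(f, -9*(-4)*2) = 24389/(-14 - 5*(-9*(-4))*2) = 24389/(-14 - 180*2) = 24389/(-14 - 5*72) = 24389/(-14 - 360) = 24389/(-374) = 24389*(-1/374) = -24389/374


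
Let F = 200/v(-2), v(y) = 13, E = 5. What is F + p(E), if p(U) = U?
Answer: 265/13 ≈ 20.385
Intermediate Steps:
F = 200/13 ≈ 15.385
F + p(E) = 200/13 + 5 = 265/13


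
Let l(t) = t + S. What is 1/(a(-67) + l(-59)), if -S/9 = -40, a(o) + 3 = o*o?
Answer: 1/4787 ≈ 0.00020890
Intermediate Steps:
a(o) = -3 + o**2 (a(o) = -3 + o*o = -3 + o**2)
S = 360 (S = -9*(-40) = 360)
l(t) = 360 + t (l(t) = t + 360 = 360 + t)
1/(a(-67) + l(-59)) = 1/((-3 + (-67)**2) + (360 - 59)) = 1/((-3 + 4489) + 301) = 1/(4486 + 301) = 1/4787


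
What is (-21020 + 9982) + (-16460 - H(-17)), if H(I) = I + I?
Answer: -27464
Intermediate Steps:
H(I) = 2*I
(-21020 + 9982) + (-16460 - H(-17)) = (-21020 + 9982) + (-16460 - 2*(-17)) = -11038 + (-16460 - 1*(-34)) = -11038 + (-16460 + 34) = -11038 - 16426 = -27464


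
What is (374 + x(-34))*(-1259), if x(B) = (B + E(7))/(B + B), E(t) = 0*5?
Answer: -942991/2 ≈ -4.7150e+5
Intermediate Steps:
E(t) = 0
x(B) = ½ (x(B) = (B + 0)/(B + B) = B/((2*B)) = B*(1/(2*B)) = ½)
(374 + x(-34))*(-1259) = (374 + ½)*(-1259) = (749/2)*(-1259) = -942991/2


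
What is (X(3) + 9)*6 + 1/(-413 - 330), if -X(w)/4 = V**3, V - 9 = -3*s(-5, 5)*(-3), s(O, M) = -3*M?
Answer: 35670744953/743 ≈ 4.8009e+7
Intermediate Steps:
V = -126 (V = 9 - (-9)*5*(-3) = 9 - 3*(-15)*(-3) = 9 + 45*(-3) = 9 - 135 = -126)
X(w) = 8001504 (X(w) = -4*(-126)**3 = -4*(-2000376) = 8001504)
(X(3) + 9)*6 + 1/(-413 - 330) = (8001504 + 9)*6 + 1/(-413 - 330) = 8001513*6 + 1/(-743) = 48009078 - 1/743 = 35670744953/743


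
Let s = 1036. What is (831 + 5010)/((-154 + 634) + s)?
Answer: 5841/1516 ≈ 3.8529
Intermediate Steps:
(831 + 5010)/((-154 + 634) + s) = (831 + 5010)/((-154 + 634) + 1036) = 5841/(480 + 1036) = 5841/1516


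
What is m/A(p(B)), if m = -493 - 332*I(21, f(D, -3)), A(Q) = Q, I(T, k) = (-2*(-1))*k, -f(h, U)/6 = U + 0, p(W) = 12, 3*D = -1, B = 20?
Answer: -12445/12 ≈ -1037.1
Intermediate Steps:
D = -⅓ (D = (⅓)*(-1) = -⅓ ≈ -0.33333)
f(h, U) = -6*U (f(h, U) = -6*(U + 0) = -6*U)
I(T, k) = 2*k
m = -12445 (m = -493 - 664*(-6*(-3)) = -493 - 664*18 = -493 - 332*36 = -493 - 11952 = -12445)
m/A(p(B)) = -12445/12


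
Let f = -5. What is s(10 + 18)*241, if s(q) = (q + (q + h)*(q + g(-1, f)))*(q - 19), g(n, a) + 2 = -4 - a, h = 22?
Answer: 2988882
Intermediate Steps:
g(n, a) = -6 - a (g(n, a) = -2 + (-4 - a) = -6 - a)
s(q) = (-19 + q)*(q + (-1 + q)*(22 + q)) (s(q) = (q + (q + 22)*(q + (-6 - 1*(-5))))*(q - 19) = (q + (22 + q)*(q + (-6 + 5)))*(-19 + q) = (q + (22 + q)*(q - 1))*(-19 + q) = (q + (22 + q)*(-1 + q))*(-19 + q) = (q + (-1 + q)*(22 + q))*(-19 + q) = (-19 + q)*(q + (-1 + q)*(22 + q)))
s(10 + 18)*241 = (418 + (10 + 18)³ - 440*(10 + 18) + 3*(10 + 18)²)*241 = (418 + 28³ - 440*28 + 3*28²)*241 = (418 + 21952 - 12320 + 3*784)*241 = (418 + 21952 - 12320 + 2352)*241 = 12402*241 = 2988882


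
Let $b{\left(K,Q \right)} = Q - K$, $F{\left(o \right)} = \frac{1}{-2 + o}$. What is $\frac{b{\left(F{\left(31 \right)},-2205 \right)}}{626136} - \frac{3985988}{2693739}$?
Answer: $- \frac{4030533373487}{2717375661812} \approx -1.4832$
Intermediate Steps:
$\frac{b{\left(F{\left(31 \right)},-2205 \right)}}{626136} - \frac{3985988}{2693739} = \frac{-2205 - \frac{1}{-2 + 31}}{626136} - \frac{3985988}{2693739} = \left(-2205 - \frac{1}{29}\right) \frac{1}{626136} - \frac{3985988}{2693739} = \left(- \frac{63946}{29}\right) \frac{1}{626136} - \frac{3985988}{2693739} = - \frac{31973}{9078972} - \frac{3985988}{2693739} = - \frac{4030533373487}{2717375661812}$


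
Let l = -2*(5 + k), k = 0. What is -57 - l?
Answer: -47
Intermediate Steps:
l = -10 (l = -2*(5 + 0) = -2*5 = -10)
-57 - l = -57 - 1*(-10) = -57 + 10 = -47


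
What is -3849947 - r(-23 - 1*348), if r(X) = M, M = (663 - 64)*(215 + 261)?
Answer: -4135071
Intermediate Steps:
M = 285124 (M = 599*476 = 285124)
r(X) = 285124
-3849947 - r(-23 - 1*348) = -3849947 - 1*285124 = -3849947 - 285124 = -4135071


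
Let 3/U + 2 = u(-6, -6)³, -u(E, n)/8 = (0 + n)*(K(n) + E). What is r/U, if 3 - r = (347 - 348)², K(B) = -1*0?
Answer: -47775748/3 ≈ -1.5925e+7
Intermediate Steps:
K(B) = 0
r = 2 (r = 3 - (347 - 348)² = 3 - 1*(-1)² = 3 - 1*1 = 3 - 1 = 2)
u(E, n) = -8*E*n (u(E, n) = -8*(0 + n)*(0 + E) = -8*n*E = -8*E*n)
U = -3/23887874 (U = 3/(-2 + (-8*(-6)*(-6))³) = 3/(-2 + (-288)³) = 3/(-2 - 23887872) = 3/(-23887874) = 3*(-1/23887874) = -3/23887874 ≈ -1.2559e-7)
r/U = 2/(-3/23887874) = 2*(-23887874/3) = -47775748/3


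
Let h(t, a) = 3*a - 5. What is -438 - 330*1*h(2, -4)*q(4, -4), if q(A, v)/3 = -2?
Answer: -34098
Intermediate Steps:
q(A, v) = -6 (q(A, v) = 3*(-2) = -6)
h(t, a) = -5 + 3*a
-438 - 330*1*h(2, -4)*q(4, -4) = -438 - 330*1*(-5 + 3*(-4))*(-6) = -438 - 330*1*(-5 - 12)*(-6) = -438 - 330*1*(-17)*(-6) = -438 - (-5610)*(-6) = -438 - 330*102 = -438 - 33660 = -34098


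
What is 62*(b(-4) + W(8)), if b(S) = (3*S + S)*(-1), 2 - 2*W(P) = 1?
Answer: 1023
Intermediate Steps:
W(P) = ½ (W(P) = 1 - ½*1 = 1 - ½ = ½)
b(S) = -4*S (b(S) = (4*S)*(-1) = -4*S)
62*(b(-4) + W(8)) = 62*(-4*(-4) + ½) = 62*(16 + ½) = 62*(33/2) = 1023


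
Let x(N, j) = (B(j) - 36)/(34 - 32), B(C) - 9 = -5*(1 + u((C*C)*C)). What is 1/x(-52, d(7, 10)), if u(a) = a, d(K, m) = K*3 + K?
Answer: -1/54896 ≈ -1.8216e-5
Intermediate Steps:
d(K, m) = 4*K (d(K, m) = 3*K + K = 4*K)
B(C) = 4 - 5*C³ (B(C) = 9 - 5*(1 + (C*C)*C) = 9 - 5*(1 + C²*C) = 9 - 5*(1 + C³) = 9 + (-5 - 5*C³) = 4 - 5*C³)
x(N, j) = -16 - 5*j³/2 (x(N, j) = ((4 - 5*j³) - 36)/(34 - 32) = (-32 - 5*j³)/2 = (-32 - 5*j³)*(½) = -16 - 5*j³/2)
1/x(-52, d(7, 10)) = 1/(-16 - 5*(4*7)³/2) = 1/(-16 - 5/2*28³) = 1/(-16 - 5/2*21952) = 1/(-16 - 54880) = 1/(-54896) = -1/54896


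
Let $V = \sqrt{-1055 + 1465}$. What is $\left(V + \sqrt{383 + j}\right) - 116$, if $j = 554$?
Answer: $-116 + \sqrt{410} + \sqrt{937} \approx -65.141$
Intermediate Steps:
$V = \sqrt{410} \approx 20.248$
$\left(V + \sqrt{383 + j}\right) - 116 = \left(\sqrt{410} + \sqrt{383 + 554}\right) - 116 = \left(\sqrt{410} + \sqrt{937}\right) - 116 = -116 + \sqrt{410} + \sqrt{937}$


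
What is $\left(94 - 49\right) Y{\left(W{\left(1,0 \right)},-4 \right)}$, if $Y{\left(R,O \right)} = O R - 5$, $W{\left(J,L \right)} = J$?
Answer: $-405$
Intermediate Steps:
$Y{\left(R,O \right)} = -5 + O R$
$\left(94 - 49\right) Y{\left(W{\left(1,0 \right)},-4 \right)} = \left(94 - 49\right) \left(-5 - 4\right) = 45 \left(-9\right) = -405$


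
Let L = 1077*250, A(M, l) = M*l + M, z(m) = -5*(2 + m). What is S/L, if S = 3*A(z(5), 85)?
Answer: -301/8975 ≈ -0.033538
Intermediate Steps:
z(m) = -10 - 5*m
A(M, l) = M + M*l
L = 269250
S = -9030 (S = 3*((-10 - 5*5)*(1 + 85)) = 3*((-10 - 25)*86) = 3*(-35*86) = 3*(-3010) = -9030)
S/L = -9030/269250 = -9030*1/269250 = -301/8975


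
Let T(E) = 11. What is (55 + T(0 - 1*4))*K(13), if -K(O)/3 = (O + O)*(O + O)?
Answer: -133848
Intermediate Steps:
K(O) = -12*O² (K(O) = -3*(O + O)*(O + O) = -3*2*O*2*O = -12*O²)
(55 + T(0 - 1*4))*K(13) = (55 + 11)*(-12*13²) = 66*(-12*169) = 66*(-2028) = -133848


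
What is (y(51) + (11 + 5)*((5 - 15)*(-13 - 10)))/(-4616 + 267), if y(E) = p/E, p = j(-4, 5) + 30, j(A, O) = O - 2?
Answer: -62571/73933 ≈ -0.84632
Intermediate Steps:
j(A, O) = -2 + O
p = 33 (p = (-2 + 5) + 30 = 3 + 30 = 33)
y(E) = 33/E
(y(51) + (11 + 5)*((5 - 15)*(-13 - 10)))/(-4616 + 267) = (33/51 + (11 + 5)*((5 - 15)*(-13 - 10)))/(-4616 + 267) = (33*(1/51) + 16*(-10*(-23)))/(-4349) = (11/17 + 16*230)*(-1/4349) = (11/17 + 3680)*(-1/4349) = (62571/17)*(-1/4349) = -62571/73933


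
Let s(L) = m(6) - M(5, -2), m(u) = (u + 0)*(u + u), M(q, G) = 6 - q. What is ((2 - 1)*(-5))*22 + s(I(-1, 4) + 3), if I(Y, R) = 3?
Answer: -39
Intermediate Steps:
m(u) = 2*u² (m(u) = u*(2*u) = 2*u²)
s(L) = 71 (s(L) = 2*6² - (6 - 1*5) = 2*36 - (6 - 5) = 72 - 1*1 = 72 - 1 = 71)
((2 - 1)*(-5))*22 + s(I(-1, 4) + 3) = ((2 - 1)*(-5))*22 + 71 = (1*(-5))*22 + 71 = -5*22 + 71 = -110 + 71 = -39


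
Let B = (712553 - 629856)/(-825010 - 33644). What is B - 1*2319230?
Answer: -1991416199117/858654 ≈ -2.3192e+6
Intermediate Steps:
B = -82697/858654 (B = 82697/(-858654) = 82697*(-1/858654) = -82697/858654 ≈ -0.096310)
B - 1*2319230 = -82697/858654 - 1*2319230 = -82697/858654 - 2319230 = -1991416199117/858654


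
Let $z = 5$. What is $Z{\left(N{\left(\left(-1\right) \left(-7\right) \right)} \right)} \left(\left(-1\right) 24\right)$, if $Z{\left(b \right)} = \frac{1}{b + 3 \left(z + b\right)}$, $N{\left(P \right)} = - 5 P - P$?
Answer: $\frac{8}{51} \approx 0.15686$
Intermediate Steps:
$N{\left(P \right)} = - 6 P$
$Z{\left(b \right)} = \frac{1}{15 + 4 b}$ ($Z{\left(b \right)} = \frac{1}{b + 3 \left(5 + b\right)} = \frac{1}{b + \left(15 + 3 b\right)} = \frac{1}{15 + 4 b}$)
$Z{\left(N{\left(\left(-1\right) \left(-7\right) \right)} \right)} \left(\left(-1\right) 24\right) = \frac{\left(-1\right) 24}{15 + 4 \left(- 6 \left(\left(-1\right) \left(-7\right)\right)\right)} = \frac{1}{15 + 4 \left(\left(-6\right) 7\right)} \left(-24\right) = \frac{1}{15 + 4 \left(-42\right)} \left(-24\right) = \frac{1}{15 - 168} \left(-24\right) = \frac{1}{-153} \left(-24\right) = \left(- \frac{1}{153}\right) \left(-24\right) = \frac{8}{51}$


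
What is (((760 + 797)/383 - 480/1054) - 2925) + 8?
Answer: -588041578/201841 ≈ -2913.4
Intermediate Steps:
(((760 + 797)/383 - 480/1054) - 2925) + 8 = ((1557*(1/383) - 480*1/1054) - 2925) + 8 = ((1557/383 - 240/527) - 2925) + 8 = (728619/201841 - 2925) + 8 = -589656306/201841 + 8 = -588041578/201841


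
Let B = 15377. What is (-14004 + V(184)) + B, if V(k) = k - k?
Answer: 1373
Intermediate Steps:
V(k) = 0
(-14004 + V(184)) + B = (-14004 + 0) + 15377 = -14004 + 15377 = 1373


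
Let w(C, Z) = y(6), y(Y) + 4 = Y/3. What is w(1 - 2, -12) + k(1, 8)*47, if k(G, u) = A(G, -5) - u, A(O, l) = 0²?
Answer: -378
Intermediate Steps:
y(Y) = -4 + Y/3
w(C, Z) = -2 (w(C, Z) = -4 + (⅓)*6 = -4 + 2 = -2)
A(O, l) = 0
k(G, u) = -u (k(G, u) = 0 - u = -u)
w(1 - 2, -12) + k(1, 8)*47 = -2 - 1*8*47 = -2 - 8*47 = -2 - 376 = -378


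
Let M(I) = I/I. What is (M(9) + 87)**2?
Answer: 7744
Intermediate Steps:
M(I) = 1
(M(9) + 87)**2 = (1 + 87)**2 = 88**2 = 7744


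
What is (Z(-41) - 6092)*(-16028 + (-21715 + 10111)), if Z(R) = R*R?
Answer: 121884752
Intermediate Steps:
Z(R) = R**2
(Z(-41) - 6092)*(-16028 + (-21715 + 10111)) = ((-41)**2 - 6092)*(-16028 + (-21715 + 10111)) = (1681 - 6092)*(-16028 - 11604) = -4411*(-27632) = 121884752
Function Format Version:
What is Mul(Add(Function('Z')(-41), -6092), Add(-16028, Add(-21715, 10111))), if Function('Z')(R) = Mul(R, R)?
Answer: 121884752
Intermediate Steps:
Function('Z')(R) = Pow(R, 2)
Mul(Add(Function('Z')(-41), -6092), Add(-16028, Add(-21715, 10111))) = Mul(Add(Pow(-41, 2), -6092), Add(-16028, Add(-21715, 10111))) = Mul(Add(1681, -6092), Add(-16028, -11604)) = Mul(-4411, -27632) = 121884752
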